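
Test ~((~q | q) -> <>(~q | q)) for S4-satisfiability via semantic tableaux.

1. ~((~q | q) -> <>(~q | q)), w0
2. ~q | q, w0   [~->-rule on 1]
3. ~<>(~q | q), w0   [~->-rule on 1]
4. ~(~q | q), w0   [~<>-rule on 3 via w0Rw0]
5. q, w0   [~|-rule on 4]
6. ~q, w0   [~|-rule on 4]
Accessibility: w0Rw0
Branch closes: q and ~q both at w0.
All branches of the tableau close; one closing branch shown above.

No, unsatisfiable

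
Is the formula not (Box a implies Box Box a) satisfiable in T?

Satisfiable (open branch found)

1. not (Box a implies Box Box a), 0
2. Box a, 0
3. not Box Box a, 0
4. a, 0
5. not Box a, 1
6. a, 1
7. not a, 2
Accessibility: 0R0, 0R1, 1R1, 1R2, 2R2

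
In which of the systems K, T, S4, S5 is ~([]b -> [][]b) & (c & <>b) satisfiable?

K, T

T-tableau for the formula:
1. ~([]b -> [][]b) & (c & <>b), u
2. ~([]b -> [][]b), u
3. c & <>b, u
4. []b, u
5. ~[][]b, u
6. c, u
7. <>b, u
8. b, u
9. ~[]b, v
10. b, v
11. b, w
12. ~b, x
Accessibility: uRu, uRv, uRw, vRv, vRx, wRw, xRx
Complete open branch: satisfiable in T, hence also in K (this T-model is also a K-model).
S4-tableau for the formula:
1. ~([]b -> [][]b) & (c & <>b), u
2. ~([]b -> [][]b), u
3. c & <>b, u
4. []b, u
5. ~[][]b, u
6. c, u
7. <>b, u
8. b, u
9. ~[]b, v
10. b, v
11. b, w
12. ~b, x
13. b, x
Accessibility: uRu, uRv, uRw, uRx, vRv, vRx, wRw, xRx
Branch closes: b and ~b both at x.
Every branch closes (one shown): unsatisfiable in S4, hence also in S5 (every S5-frame is an S4-frame).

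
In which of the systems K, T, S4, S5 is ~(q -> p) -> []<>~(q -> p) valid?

S5

S5-tableau for the negation ~(~(q -> p) -> []<>~(q -> p)):
1. ~(~(q -> p) -> []<>~(q -> p)), u
2. ~(q -> p), u
3. ~[]<>~(q -> p), u
4. q, u
5. ~p, u
6. ~<>~(q -> p), v
7. q -> p, u
8. q -> p, v
9. p, u
Accessibility: uRu, uRv, vRu, vRv
Branch closes: p and ~p both at u.
Every branch closes (one shown): valid in S5.
S4-tableau for the negation ~(~(q -> p) -> []<>~(q -> p)):
1. ~(~(q -> p) -> []<>~(q -> p)), u
2. ~(q -> p), u
3. ~[]<>~(q -> p), u
4. q, u
5. ~p, u
6. ~<>~(q -> p), v
7. q -> p, v
8. p, v
Accessibility: uRu, uRv, vRv
Complete open branch: countermodel on an S4-frame, so not valid in S4, nor in K, T (the same frame is also a K-frame and a T-frame).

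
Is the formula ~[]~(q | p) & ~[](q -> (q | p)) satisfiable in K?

1. ~[]~(q | p) & ~[](q -> (q | p)), 0
2. ~[]~(q | p), 0
3. ~[](q -> (q | p)), 0
4. q | p, 1
5. p, 1
6. ~(q -> (q | p)), 2
7. q, 2
8. ~(q | p), 2
9. ~q, 2
10. ~p, 2
Accessibility: 0R1, 0R2
Branch closes: q and ~q both at 2.
Every branch closes; the branch above is one of them.

Unsatisfiable (every branch closes)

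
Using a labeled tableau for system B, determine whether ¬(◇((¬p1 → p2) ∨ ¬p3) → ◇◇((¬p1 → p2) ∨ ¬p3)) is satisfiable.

1. ¬(◇((¬p1 → p2) ∨ ¬p3) → ◇◇((¬p1 → p2) ∨ ¬p3)), w0
2. ◇((¬p1 → p2) ∨ ¬p3), w0   [¬→-rule on 1]
3. ¬◇◇((¬p1 → p2) ∨ ¬p3), w0   [¬→-rule on 1]
4. ¬◇((¬p1 → p2) ∨ ¬p3), w0   [¬◇-rule on 3 via w0Rw0]
5. ¬((¬p1 → p2) ∨ ¬p3), w0   [¬◇-rule on 4 via w0Rw0]
6. ¬(¬p1 → p2), w0   [¬∨-rule on 5]
7. p3, w0   [¬∨-rule on 5]
8. ¬p1, w0   [¬→-rule on 6]
9. ¬p2, w0   [¬→-rule on 6]
10. (¬p1 → p2) ∨ ¬p3, w1   [◇-rule on 2: fresh world w1, w0Rw1]
11. ¬◇((¬p1 → p2) ∨ ¬p3), w1   [¬◇-rule on 3 via w0Rw1]
12. ¬((¬p1 → p2) ∨ ¬p3), w1   [¬◇-rule on 4 via w0Rw1]
13. ¬(¬p1 → p2), w1   [¬∨-rule on 12]
14. p3, w1   [¬∨-rule on 12]
15. ¬p1, w1   [¬→-rule on 13]
16. ¬p2, w1   [¬→-rule on 13]
17. ¬p1 → p2, w1   [∨-rule on 10 (branches; this branch)]
18. p2, w1   [→-rule on 17 (branches; this branch)]
Accessibility: w0Rw0, w0Rw1, w1Rw0, w1Rw1
Branch closes: p2 and ¬p2 both at w1.
Every branch closes; the branch above is one of them.

No, unsatisfiable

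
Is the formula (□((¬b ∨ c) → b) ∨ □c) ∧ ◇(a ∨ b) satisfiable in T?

Satisfiable (open branch found)

1. (□((¬b ∨ c) → b) ∨ □c) ∧ ◇(a ∨ b), u
2. □((¬b ∨ c) → b) ∨ □c, u
3. ◇(a ∨ b), u
4. □c, u
5. c, u
6. a ∨ b, v
7. c, v
8. b, v
Accessibility: uRu, uRv, vRv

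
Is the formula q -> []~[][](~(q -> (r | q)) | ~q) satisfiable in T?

1. q -> []~[][](~(q -> (r | q)) | ~q), u
2. []~[][](~(q -> (r | q)) | ~q), u   [->-rule on 1 (branches; this branch)]
3. ~[][](~(q -> (r | q)) | ~q), u   [[]-rule on 2 via uRu]
4. ~[](~(q -> (r | q)) | ~q), v   [~[]-rule on 3: fresh world v, uRv]
5. ~[][](~(q -> (r | q)) | ~q), v   [[]-rule on 2 via uRv]
6. ~(~(q -> (r | q)) | ~q), w   [~[]-rule on 4: fresh world w, vRw]
7. q -> (r | q), w   [~|-rule on 6]
8. q, w   [~|-rule on 6]
9. r | q, w   [->-rule on 7 (branches; this branch)]
10. ~[](~(q -> (r | q)) | ~q), x   [~[]-rule on 5: fresh world x, vRx]
11. ~(~(q -> (r | q)) | ~q), y   [~[]-rule on 10: fresh world y, xRy]
12. q -> (r | q), y   [~|-rule on 11]
13. q, y   [~|-rule on 11]
14. r | q, y   [->-rule on 12 (branches; this branch)]
Accessibility: uRu, uRv, vRv, vRw, vRx, wRw, xRx, xRy, yRy

Satisfiable (open branch found)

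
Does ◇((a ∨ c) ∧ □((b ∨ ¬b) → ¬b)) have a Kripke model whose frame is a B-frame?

1. ◇((a ∨ c) ∧ □((b ∨ ¬b) → ¬b)), 0
2. (a ∨ c) ∧ □((b ∨ ¬b) → ¬b), 1
3. a ∨ c, 1
4. □((b ∨ ¬b) → ¬b), 1
5. (b ∨ ¬b) → ¬b, 0
6. (b ∨ ¬b) → ¬b, 1
7. c, 1
8. ¬b, 0
9. ¬b, 1
Accessibility: 0R0, 0R1, 1R0, 1R1

Yes, satisfiable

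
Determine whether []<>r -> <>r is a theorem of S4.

Tableau for the negation ~([]<>r -> <>r):
1. ~([]<>r -> <>r), 0
2. []<>r, 0
3. ~<>r, 0
4. <>r, 0
5. ~r, 0
6. r, 1
7. <>r, 1
8. ~r, 1
Accessibility: 0R0, 0R1, 1R1
Branch closes: r and ~r both at 1.
Every branch of the negation's tableau closes; the branch above is one of them.

Valid in S4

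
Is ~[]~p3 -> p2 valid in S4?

Invalid (countermodel exists)

Tableau for the negation ~(~[]~p3 -> p2):
1. ~(~[]~p3 -> p2), u
2. ~[]~p3, u
3. ~p2, u
4. p3, v
Accessibility: uRu, uRv, vRv
The negation has an open branch (countermodel exists).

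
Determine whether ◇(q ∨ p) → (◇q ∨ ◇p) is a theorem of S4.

Tableau for the negation ¬(◇(q ∨ p) → (◇q ∨ ◇p)):
1. ¬(◇(q ∨ p) → (◇q ∨ ◇p)), 0
2. ◇(q ∨ p), 0   [¬→-rule on 1]
3. ¬(◇q ∨ ◇p), 0   [¬→-rule on 1]
4. ¬◇q, 0   [¬∨-rule on 3]
5. ¬◇p, 0   [¬∨-rule on 3]
6. ¬q, 0   [¬◇-rule on 4 via 0R0]
7. ¬p, 0   [¬◇-rule on 5 via 0R0]
8. q ∨ p, 1   [◇-rule on 2: fresh world 1, 0R1]
9. ¬q, 1   [¬◇-rule on 4 via 0R1]
10. ¬p, 1   [¬◇-rule on 5 via 0R1]
11. p, 1   [∨-rule on 8 (branches; this branch)]
Accessibility: 0R0, 0R1, 1R1
Branch closes: p and ¬p both at 1.
Every branch of the negation's tableau closes; the branch above is one of them.

Valid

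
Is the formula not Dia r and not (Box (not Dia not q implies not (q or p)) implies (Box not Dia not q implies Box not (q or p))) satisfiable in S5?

No, unsatisfiable

1. not Dia r and not (Box (not Dia not q implies not (q or p)) implies (Box not Dia not q implies Box not (q or p))), u
2. not Dia r, u
3. not (Box (not Dia not q implies not (q or p)) implies (Box not Dia not q implies Box not (q or p))), u
4. Box (not Dia not q implies not (q or p)), u
5. not (Box not Dia not q implies Box not (q or p)), u
6. Box not Dia not q, u
7. not Box not (q or p), u
8. not r, u
9. not Dia not q implies not (q or p), u
10. not Dia not q, u
11. q, u
12. Dia not q, u
13. q or p, v
14. not r, v
15. not Dia not q implies not (q or p), v
16. not Dia not q, v
17. q, v
18. p, v
19. Dia not q, v
20. not q, w
21. not r, w
22. not Dia not q implies not (q or p), w
23. not Dia not q, w
24. q, w
Accessibility: uRu, uRv, uRw, vRu, vRv, vRw, wRu, wRv, wRw
Branch closes: q and not q both at w.
Every branch closes; the branch above is one of them.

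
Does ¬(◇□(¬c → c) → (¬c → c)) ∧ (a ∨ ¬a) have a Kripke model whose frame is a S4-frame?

Satisfiable

1. ¬(◇□(¬c → c) → (¬c → c)) ∧ (a ∨ ¬a), u
2. ¬(◇□(¬c → c) → (¬c → c)), u   [∧-rule on 1]
3. a ∨ ¬a, u   [∧-rule on 1]
4. ◇□(¬c → c), u   [¬→-rule on 2]
5. ¬(¬c → c), u   [¬→-rule on 2]
6. ¬c, u   [¬→-rule on 5]
7. ¬a, u   [∨-rule on 3 (branches; this branch)]
8. □(¬c → c), v   [◇-rule on 4: fresh world v, uRv]
9. ¬c → c, v   [□-rule on 8 via vRv]
10. c, v   [→-rule on 9 (branches; this branch)]
Accessibility: uRu, uRv, vRv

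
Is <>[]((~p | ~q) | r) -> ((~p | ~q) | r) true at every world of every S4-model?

No, not valid

Tableau for the negation ~(<>[]((~p | ~q) | r) -> ((~p | ~q) | r)):
1. ~(<>[]((~p | ~q) | r) -> ((~p | ~q) | r)), u
2. <>[]((~p | ~q) | r), u
3. ~((~p | ~q) | r), u
4. ~(~p | ~q), u
5. ~r, u
6. p, u
7. q, u
8. []((~p | ~q) | r), v
9. (~p | ~q) | r, v
10. r, v
Accessibility: uRu, uRv, vRv
The negation has an open branch (countermodel exists).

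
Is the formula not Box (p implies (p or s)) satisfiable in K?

No, unsatisfiable

1. not Box (p implies (p or s)), u
2. not (p implies (p or s)), v   [neg-Box-rule on 1: fresh world v, uRv]
3. p, v   [neg-implies-rule on 2]
4. not (p or s), v   [neg-implies-rule on 2]
5. not p, v   [neg-or-rule on 4]
6. not s, v   [neg-or-rule on 4]
Accessibility: uRv
Branch closes: p and not p both at v.
Every branch closes; the branch above is one of them.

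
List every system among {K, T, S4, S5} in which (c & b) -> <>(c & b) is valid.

K-tableau for the negation ~((c & b) -> <>(c & b)):
1. ~((c & b) -> <>(c & b)), 0
2. c & b, 0   [~->-rule on 1]
3. ~<>(c & b), 0   [~->-rule on 1]
4. c, 0   [&-rule on 2]
5. b, 0   [&-rule on 2]
Complete open branch: countermodel on a K-frame, so not valid in K.
T-tableau for the negation ~((c & b) -> <>(c & b)):
1. ~((c & b) -> <>(c & b)), 0
2. c & b, 0   [~->-rule on 1]
3. ~<>(c & b), 0   [~->-rule on 1]
4. c, 0   [&-rule on 2]
5. b, 0   [&-rule on 2]
6. ~(c & b), 0   [~<>-rule on 3 via 0R0]
7. ~b, 0   [~&-rule on 6 (branches; this branch)]
Accessibility: 0R0
Branch closes: b and ~b both at 0.
Every branch closes (one shown): valid in T, hence also in S4, S5 (every theorem of T is a theorem of S4 and S5).

T, S4, S5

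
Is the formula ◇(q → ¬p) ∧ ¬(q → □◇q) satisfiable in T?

Satisfiable

1. ◇(q → ¬p) ∧ ¬(q → □◇q), u
2. ◇(q → ¬p), u   [∧-rule on 1]
3. ¬(q → □◇q), u   [∧-rule on 1]
4. q, u   [¬→-rule on 3]
5. ¬□◇q, u   [¬→-rule on 3]
6. q → ¬p, v   [◇-rule on 2: fresh world v, uRv]
7. ¬p, v   [→-rule on 6 (branches; this branch)]
8. ¬◇q, w   [¬□-rule on 5: fresh world w, uRw]
9. ¬q, w   [¬◇-rule on 8 via wRw]
Accessibility: uRu, uRv, uRw, vRv, wRw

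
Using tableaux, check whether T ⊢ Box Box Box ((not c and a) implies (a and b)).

Tableau for the negation not Box Box Box ((not c and a) implies (a and b)):
1. not Box Box Box ((not c and a) implies (a and b)), w0
2. not Box Box ((not c and a) implies (a and b)), w1   [neg-Box-rule on 1: fresh world w1, w0Rw1]
3. not Box ((not c and a) implies (a and b)), w2   [neg-Box-rule on 2: fresh world w2, w1Rw2]
4. not ((not c and a) implies (a and b)), w3   [neg-Box-rule on 3: fresh world w3, w2Rw3]
5. not c and a, w3   [neg-implies-rule on 4]
6. not (a and b), w3   [neg-implies-rule on 4]
7. not c, w3   [and-rule on 5]
8. a, w3   [and-rule on 5]
9. not b, w3   [neg-and-rule on 6 (branches; this branch)]
Accessibility: w0Rw0, w0Rw1, w1Rw1, w1Rw2, w2Rw2, w2Rw3, w3Rw3
The negation has an open branch (countermodel exists).

Invalid (countermodel exists)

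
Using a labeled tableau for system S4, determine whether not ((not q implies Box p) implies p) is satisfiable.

1. not ((not q implies Box p) implies p), w0
2. not q implies Box p, w0
3. not p, w0
4. q, w0
Accessibility: w0Rw0

Satisfiable (open branch found)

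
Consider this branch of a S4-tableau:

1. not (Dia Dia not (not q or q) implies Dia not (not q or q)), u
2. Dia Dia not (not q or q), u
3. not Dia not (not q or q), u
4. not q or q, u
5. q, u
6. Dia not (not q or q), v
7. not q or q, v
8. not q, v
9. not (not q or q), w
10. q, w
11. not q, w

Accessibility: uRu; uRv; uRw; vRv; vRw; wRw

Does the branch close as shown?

Both q and not q appear at w.

Closed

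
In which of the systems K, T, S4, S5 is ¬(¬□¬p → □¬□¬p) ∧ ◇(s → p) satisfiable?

S4-tableau for the formula:
1. ¬(¬□¬p → □¬□¬p) ∧ ◇(s → p), w0
2. ¬(¬□¬p → □¬□¬p), w0   [∧-rule on 1]
3. ◇(s → p), w0   [∧-rule on 1]
4. ¬□¬p, w0   [¬→-rule on 2]
5. ¬□¬□¬p, w0   [¬→-rule on 2]
6. s → p, w1   [◇-rule on 3: fresh world w1, w0Rw1]
7. p, w1   [→-rule on 6 (branches; this branch)]
8. p, w2   [¬□-rule on 4: fresh world w2, w0Rw2]
9. □¬p, w3   [¬□-rule on 5: fresh world w3, w0Rw3]
10. ¬p, w3   [□-rule on 9 via w3Rw3]
Accessibility: w0Rw0, w0Rw1, w0Rw2, w0Rw3, w1Rw1, w2Rw2, w3Rw3
Complete open branch: satisfiable in S4, hence also in K, T (this S4-model is also a K-model and a T-model).
S5-tableau for the formula:
1. ¬(¬□¬p → □¬□¬p) ∧ ◇(s → p), w0
2. ¬(¬□¬p → □¬□¬p), w0   [∧-rule on 1]
3. ◇(s → p), w0   [∧-rule on 1]
4. ¬□¬p, w0   [¬→-rule on 2]
5. ¬□¬□¬p, w0   [¬→-rule on 2]
6. s → p, w1   [◇-rule on 3: fresh world w1, w0Rw1]
7. ¬s, w1   [→-rule on 6 (branches; this branch)]
8. p, w2   [¬□-rule on 4: fresh world w2, w0Rw2]
9. □¬p, w3   [¬□-rule on 5: fresh world w3, w0Rw3]
10. ¬p, w0   [□-rule on 9 via w3Rw0]
11. ¬p, w1   [□-rule on 9 via w3Rw1]
12. ¬p, w2   [□-rule on 9 via w3Rw2]
Accessibility: w0Rw0, w0Rw1, w0Rw2, w0Rw3, w1Rw0, w1Rw1, w1Rw2, w1Rw3, w2Rw0, w2Rw1, w2Rw2, w2Rw3, w3Rw0, w3Rw1, w3Rw2, w3Rw3
Branch closes: p and ¬p both at w2.
Every branch closes (one shown): unsatisfiable in S5.

K, T, S4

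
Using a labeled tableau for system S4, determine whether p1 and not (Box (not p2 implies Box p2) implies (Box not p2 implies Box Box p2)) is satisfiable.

1. p1 and not (Box (not p2 implies Box p2) implies (Box not p2 implies Box Box p2)), u
2. p1, u
3. not (Box (not p2 implies Box p2) implies (Box not p2 implies Box Box p2)), u
4. Box (not p2 implies Box p2), u
5. not (Box not p2 implies Box Box p2), u
6. Box not p2, u
7. not Box Box p2, u
8. not p2 implies Box p2, u
9. not p2, u
10. Box p2, u
11. p2, u
Accessibility: uRu
Branch closes: p2 and not p2 both at u.
All branches of the tableau close; one closing branch shown above.

Unsatisfiable (every branch closes)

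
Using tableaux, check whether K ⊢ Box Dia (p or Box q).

Invalid (countermodel exists)

Tableau for the negation not Box Dia (p or Box q):
1. not Box Dia (p or Box q), u
2. not Dia (p or Box q), v   [neg-Box-rule on 1: fresh world v, uRv]
Accessibility: uRv
The negation has an open branch (countermodel exists).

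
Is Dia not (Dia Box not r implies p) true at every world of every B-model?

Tableau for the negation not Dia not (Dia Box not r implies p):
1. not Dia not (Dia Box not r implies p), u
2. Dia Box not r implies p, u
3. p, u
Accessibility: uRu
The negation has an open branch (countermodel exists).

Not valid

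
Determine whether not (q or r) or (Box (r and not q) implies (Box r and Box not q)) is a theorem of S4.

Valid in S4

Tableau for the negation not (not (q or r) or (Box (r and not q) implies (Box r and Box not q))):
1. not (not (q or r) or (Box (r and not q) implies (Box r and Box not q))), w0
2. q or r, w0
3. not (Box (r and not q) implies (Box r and Box not q)), w0
4. Box (r and not q), w0
5. not (Box r and Box not q), w0
6. r and not q, w0
7. r, w0
8. not q, w0
9. not Box not q, w0
10. q, w1
11. r and not q, w1
12. r, w1
13. not q, w1
Accessibility: w0Rw0, w0Rw1, w1Rw1
Branch closes: q and not q both at w1.
Every branch of the negation's tableau closes; the branch above is one of them.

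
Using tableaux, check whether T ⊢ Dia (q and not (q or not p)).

Invalid (countermodel exists)

Tableau for the negation not Dia (q and not (q or not p)):
1. not Dia (q and not (q or not p)), 0
2. not (q and not (q or not p)), 0
3. q or not p, 0
4. not p, 0
Accessibility: 0R0
The negation has an open branch (countermodel exists).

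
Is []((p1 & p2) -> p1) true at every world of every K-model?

Tableau for the negation ~[]((p1 & p2) -> p1):
1. ~[]((p1 & p2) -> p1), w0
2. ~((p1 & p2) -> p1), w1
3. p1 & p2, w1
4. ~p1, w1
5. p1, w1
6. p2, w1
Accessibility: w0Rw1
Branch closes: p1 and ~p1 both at w1.
Every branch of the negation's tableau closes; the branch above is one of them.

Valid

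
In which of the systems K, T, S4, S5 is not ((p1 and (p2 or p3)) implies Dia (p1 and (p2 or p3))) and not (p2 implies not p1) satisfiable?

K-tableau for the formula:
1. not ((p1 and (p2 or p3)) implies Dia (p1 and (p2 or p3))) and not (p2 implies not p1), u
2. not ((p1 and (p2 or p3)) implies Dia (p1 and (p2 or p3))), u
3. not (p2 implies not p1), u
4. p1 and (p2 or p3), u
5. not Dia (p1 and (p2 or p3)), u
6. p2, u
7. p1, u
8. p2 or p3, u
9. p3, u
Complete open branch: satisfiable in K.
T-tableau for the formula:
1. not ((p1 and (p2 or p3)) implies Dia (p1 and (p2 or p3))) and not (p2 implies not p1), u
2. not ((p1 and (p2 or p3)) implies Dia (p1 and (p2 or p3))), u
3. not (p2 implies not p1), u
4. p1 and (p2 or p3), u
5. not Dia (p1 and (p2 or p3)), u
6. p2, u
7. p1, u
8. p2 or p3, u
9. not (p1 and (p2 or p3)), u
10. p3, u
11. not (p2 or p3), u
12. not p2, u
13. not p3, u
Accessibility: uRu
Branch closes: p2 and not p2 both at u.
Every branch closes (one shown): unsatisfiable in T, hence also in S4, S5 (every S4/S5-frame is a T-frame).

K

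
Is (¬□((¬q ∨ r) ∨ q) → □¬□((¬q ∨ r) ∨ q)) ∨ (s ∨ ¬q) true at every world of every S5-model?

Valid

Tableau for the negation ¬((¬□((¬q ∨ r) ∨ q) → □¬□((¬q ∨ r) ∨ q)) ∨ (s ∨ ¬q)):
1. ¬((¬□((¬q ∨ r) ∨ q) → □¬□((¬q ∨ r) ∨ q)) ∨ (s ∨ ¬q)), w0
2. ¬(¬□((¬q ∨ r) ∨ q) → □¬□((¬q ∨ r) ∨ q)), w0   [¬∨-rule on 1]
3. ¬(s ∨ ¬q), w0   [¬∨-rule on 1]
4. ¬□((¬q ∨ r) ∨ q), w0   [¬→-rule on 2]
5. ¬□¬□((¬q ∨ r) ∨ q), w0   [¬→-rule on 2]
6. ¬s, w0   [¬∨-rule on 3]
7. q, w0   [¬∨-rule on 3]
8. ¬((¬q ∨ r) ∨ q), w1   [¬□-rule on 4: fresh world w1, w0Rw1]
9. ¬(¬q ∨ r), w1   [¬∨-rule on 8]
10. ¬q, w1   [¬∨-rule on 8]
11. q, w1   [¬∨-rule on 9]
12. ¬r, w1   [¬∨-rule on 9]
Accessibility: w0Rw0, w0Rw1, w1Rw0, w1Rw1
Branch closes: q and ¬q both at w1.
All branches of the negation close; one closing branch shown above.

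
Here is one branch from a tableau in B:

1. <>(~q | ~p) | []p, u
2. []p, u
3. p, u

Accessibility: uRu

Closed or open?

No world carries both an atom and its negation.

Open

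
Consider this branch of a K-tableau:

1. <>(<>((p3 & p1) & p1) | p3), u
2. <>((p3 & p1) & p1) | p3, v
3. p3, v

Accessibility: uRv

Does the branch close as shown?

No atom appears with both signs at the same world.

No, open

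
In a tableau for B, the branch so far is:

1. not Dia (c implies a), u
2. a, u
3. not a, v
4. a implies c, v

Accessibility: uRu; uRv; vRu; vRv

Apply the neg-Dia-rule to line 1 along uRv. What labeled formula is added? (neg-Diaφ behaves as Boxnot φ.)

not (c implies a), v

neg-Diaφ behaves as Boxnot φ: propagate the negated body to each accessible world.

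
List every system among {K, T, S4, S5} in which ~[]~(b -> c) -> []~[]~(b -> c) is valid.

S5

S5-tableau for the negation ~(~[]~(b -> c) -> []~[]~(b -> c)):
1. ~(~[]~(b -> c) -> []~[]~(b -> c)), u
2. ~[]~(b -> c), u
3. ~[]~[]~(b -> c), u
4. b -> c, v
5. c, v
6. []~(b -> c), w
7. ~(b -> c), u
8. b, u
9. ~c, u
10. ~(b -> c), v
11. b, v
12. ~c, v
Accessibility: uRu, uRv, uRw, vRu, vRv, vRw, wRu, wRv, wRw
Branch closes: c and ~c both at v.
Every branch closes (one shown): valid in S5.
S4-tableau for the negation ~(~[]~(b -> c) -> []~[]~(b -> c)):
1. ~(~[]~(b -> c) -> []~[]~(b -> c)), u
2. ~[]~(b -> c), u
3. ~[]~[]~(b -> c), u
4. b -> c, v
5. c, v
6. []~(b -> c), w
7. ~(b -> c), w
8. b, w
9. ~c, w
Accessibility: uRu, uRv, uRw, vRv, wRw
Complete open branch: countermodel on an S4-frame, so not valid in S4, nor in K, T (the same frame is also a K-frame and a T-frame).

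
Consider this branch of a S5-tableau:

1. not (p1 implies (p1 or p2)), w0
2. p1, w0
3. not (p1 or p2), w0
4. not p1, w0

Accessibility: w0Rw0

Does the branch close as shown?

Both p1 and not p1 appear at w0.

Closed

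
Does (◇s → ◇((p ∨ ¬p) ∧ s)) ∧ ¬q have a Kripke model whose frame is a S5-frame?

Satisfiable (open branch found)

1. (◇s → ◇((p ∨ ¬p) ∧ s)) ∧ ¬q, w0
2. ◇s → ◇((p ∨ ¬p) ∧ s), w0
3. ¬q, w0
4. ◇((p ∨ ¬p) ∧ s), w0
5. (p ∨ ¬p) ∧ s, w1
6. p ∨ ¬p, w1
7. s, w1
8. ¬p, w1
Accessibility: w0Rw0, w0Rw1, w1Rw0, w1Rw1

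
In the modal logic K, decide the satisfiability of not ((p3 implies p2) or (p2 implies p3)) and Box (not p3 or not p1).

1. not ((p3 implies p2) or (p2 implies p3)) and Box (not p3 or not p1), 0
2. not ((p3 implies p2) or (p2 implies p3)), 0   [and-rule on 1]
3. Box (not p3 or not p1), 0   [and-rule on 1]
4. not (p3 implies p2), 0   [neg-or-rule on 2]
5. not (p2 implies p3), 0   [neg-or-rule on 2]
6. p3, 0   [neg-implies-rule on 4]
7. not p2, 0   [neg-implies-rule on 4]
8. p2, 0   [neg-implies-rule on 5]
9. not p3, 0   [neg-implies-rule on 5]
Branch closes: p2 and not p2 both at 0.
(One branch shown.) All branches close.

No, unsatisfiable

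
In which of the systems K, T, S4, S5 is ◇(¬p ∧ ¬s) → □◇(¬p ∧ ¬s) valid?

S5

S5-tableau for the negation ¬(◇(¬p ∧ ¬s) → □◇(¬p ∧ ¬s)):
1. ¬(◇(¬p ∧ ¬s) → □◇(¬p ∧ ¬s)), u
2. ◇(¬p ∧ ¬s), u   [¬→-rule on 1]
3. ¬□◇(¬p ∧ ¬s), u   [¬→-rule on 1]
4. ¬p ∧ ¬s, v   [◇-rule on 2: fresh world v, uRv]
5. ¬p, v   [∧-rule on 4]
6. ¬s, v   [∧-rule on 4]
7. ¬◇(¬p ∧ ¬s), w   [¬□-rule on 3: fresh world w, uRw]
8. ¬(¬p ∧ ¬s), u   [¬◇-rule on 7 via wRu]
9. ¬(¬p ∧ ¬s), v   [¬◇-rule on 7 via wRv]
10. ¬(¬p ∧ ¬s), w   [¬◇-rule on 7 via wRw]
11. s, u   [¬∧-rule on 8 (branches; this branch)]
12. s, v   [¬∧-rule on 9 (branches; this branch)]
Accessibility: uRu, uRv, uRw, vRu, vRv, vRw, wRu, wRv, wRw
Branch closes: s and ¬s both at v.
Every branch closes (one shown): valid in S5.
S4-tableau for the negation ¬(◇(¬p ∧ ¬s) → □◇(¬p ∧ ¬s)):
1. ¬(◇(¬p ∧ ¬s) → □◇(¬p ∧ ¬s)), u
2. ◇(¬p ∧ ¬s), u   [¬→-rule on 1]
3. ¬□◇(¬p ∧ ¬s), u   [¬→-rule on 1]
4. ¬p ∧ ¬s, v   [◇-rule on 2: fresh world v, uRv]
5. ¬p, v   [∧-rule on 4]
6. ¬s, v   [∧-rule on 4]
7. ¬◇(¬p ∧ ¬s), w   [¬□-rule on 3: fresh world w, uRw]
8. ¬(¬p ∧ ¬s), w   [¬◇-rule on 7 via wRw]
9. s, w   [¬∧-rule on 8 (branches; this branch)]
Accessibility: uRu, uRv, uRw, vRv, wRw
Complete open branch: countermodel on an S4-frame, so not valid in S4, nor in K, T (the same frame is also a K-frame and a T-frame).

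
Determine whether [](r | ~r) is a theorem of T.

Tableau for the negation ~[](r | ~r):
1. ~[](r | ~r), 0
2. ~(r | ~r), 1
3. ~r, 1
4. r, 1
Accessibility: 0R0, 0R1, 1R1
Branch closes: r and ~r both at 1.
Every branch of the negation's tableau closes; the branch above is one of them.

Valid in T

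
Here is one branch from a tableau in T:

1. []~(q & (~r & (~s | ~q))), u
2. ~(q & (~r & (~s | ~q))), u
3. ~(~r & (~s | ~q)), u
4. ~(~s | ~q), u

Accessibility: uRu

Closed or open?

There is no literal clash: for every atom and world, at most one sign appears.

No, open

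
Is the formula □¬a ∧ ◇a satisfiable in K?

1. □¬a ∧ ◇a, u
2. □¬a, u
3. ◇a, u
4. a, v
5. ¬a, v
Accessibility: uRv
Branch closes: a and ¬a both at v.
All branches of the tableau close; one closing branch shown above.

No, unsatisfiable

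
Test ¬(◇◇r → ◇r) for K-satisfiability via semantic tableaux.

Satisfiable (open branch found)

1. ¬(◇◇r → ◇r), u
2. ◇◇r, u   [¬→-rule on 1]
3. ¬◇r, u   [¬→-rule on 1]
4. ◇r, v   [◇-rule on 2: fresh world v, uRv]
5. ¬r, v   [¬◇-rule on 3 via uRv]
6. r, w   [◇-rule on 4: fresh world w, vRw]
Accessibility: uRv, vRw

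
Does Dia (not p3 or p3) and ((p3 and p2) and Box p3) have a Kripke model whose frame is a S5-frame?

1. Dia (not p3 or p3) and ((p3 and p2) and Box p3), w0
2. Dia (not p3 or p3), w0
3. (p3 and p2) and Box p3, w0
4. p3 and p2, w0
5. Box p3, w0
6. p3, w0
7. p2, w0
8. not p3 or p3, w1
9. p3, w1
Accessibility: w0Rw0, w0Rw1, w1Rw0, w1Rw1

Satisfiable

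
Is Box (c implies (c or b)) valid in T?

Tableau for the negation not Box (c implies (c or b)):
1. not Box (c implies (c or b)), 0
2. not (c implies (c or b)), 1   [neg-Box-rule on 1: fresh world 1, 0R1]
3. c, 1   [neg-implies-rule on 2]
4. not (c or b), 1   [neg-implies-rule on 2]
5. not c, 1   [neg-or-rule on 4]
6. not b, 1   [neg-or-rule on 4]
Accessibility: 0R0, 0R1, 1R1
Branch closes: c and not c both at 1.
Every branch of the negation's tableau closes; the branch above is one of them.

Valid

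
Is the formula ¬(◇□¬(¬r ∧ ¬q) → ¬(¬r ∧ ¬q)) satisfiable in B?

1. ¬(◇□¬(¬r ∧ ¬q) → ¬(¬r ∧ ¬q)), 0
2. ◇□¬(¬r ∧ ¬q), 0
3. ¬r ∧ ¬q, 0
4. ¬r, 0
5. ¬q, 0
6. □¬(¬r ∧ ¬q), 1
7. ¬(¬r ∧ ¬q), 0
8. ¬(¬r ∧ ¬q), 1
9. q, 0
Accessibility: 0R0, 0R1, 1R0, 1R1
Branch closes: q and ¬q both at 0.
(One branch shown.) All branches close.

No, unsatisfiable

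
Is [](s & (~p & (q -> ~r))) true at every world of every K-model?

Tableau for the negation ~[](s & (~p & (q -> ~r))):
1. ~[](s & (~p & (q -> ~r))), u
2. ~(s & (~p & (q -> ~r))), v
3. ~(~p & (q -> ~r)), v
4. ~(q -> ~r), v
5. q, v
6. r, v
Accessibility: uRv
The negation has an open branch (countermodel exists).

No, not valid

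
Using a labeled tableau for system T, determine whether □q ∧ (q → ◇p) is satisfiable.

Yes, satisfiable

1. □q ∧ (q → ◇p), 0
2. □q, 0   [∧-rule on 1]
3. q → ◇p, 0   [∧-rule on 1]
4. q, 0   [□-rule on 2 via 0R0]
5. ◇p, 0   [→-rule on 3 (branches; this branch)]
6. p, 1   [◇-rule on 5: fresh world 1, 0R1]
7. q, 1   [□-rule on 2 via 0R1]
Accessibility: 0R0, 0R1, 1R1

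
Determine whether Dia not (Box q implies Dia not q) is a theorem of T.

Not valid

Tableau for the negation not Dia not (Box q implies Dia not q):
1. not Dia not (Box q implies Dia not q), 0
2. Box q implies Dia not q, 0   [neg-Dia-rule on 1 via 0R0]
3. Dia not q, 0   [implies-rule on 2 (branches; this branch)]
4. not q, 1   [Dia-rule on 3: fresh world 1, 0R1]
5. Box q implies Dia not q, 1   [neg-Dia-rule on 1 via 0R1]
6. Dia not q, 1   [implies-rule on 5 (branches; this branch)]
7. not q, 2   [Dia-rule on 6: fresh world 2, 1R2]
Accessibility: 0R0, 0R1, 1R1, 1R2, 2R2
The negation has an open branch (countermodel exists).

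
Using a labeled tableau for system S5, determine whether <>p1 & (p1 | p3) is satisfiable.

1. <>p1 & (p1 | p3), u
2. <>p1, u
3. p1 | p3, u
4. p3, u
5. p1, v
Accessibility: uRu, uRv, vRu, vRv

Satisfiable (open branch found)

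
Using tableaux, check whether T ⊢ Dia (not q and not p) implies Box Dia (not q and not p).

No, not valid

Tableau for the negation not (Dia (not q and not p) implies Box Dia (not q and not p)):
1. not (Dia (not q and not p) implies Box Dia (not q and not p)), u
2. Dia (not q and not p), u
3. not Box Dia (not q and not p), u
4. not q and not p, v
5. not q, v
6. not p, v
7. not Dia (not q and not p), w
8. not (not q and not p), w
9. p, w
Accessibility: uRu, uRv, uRw, vRv, wRw
The negation has an open branch (countermodel exists).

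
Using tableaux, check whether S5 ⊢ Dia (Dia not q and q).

Tableau for the negation not Dia (Dia not q and q):
1. not Dia (Dia not q and q), w0
2. not (Dia not q and q), w0
3. not q, w0
Accessibility: w0Rw0
The negation has an open branch (countermodel exists).

No, not valid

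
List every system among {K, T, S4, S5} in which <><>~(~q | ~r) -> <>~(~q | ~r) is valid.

S4-tableau for the negation ~(<><>~(~q | ~r) -> <>~(~q | ~r)):
1. ~(<><>~(~q | ~r) -> <>~(~q | ~r)), 0
2. <><>~(~q | ~r), 0   [~->-rule on 1]
3. ~<>~(~q | ~r), 0   [~->-rule on 1]
4. ~q | ~r, 0   [~<>-rule on 3 via 0R0]
5. ~r, 0   [|-rule on 4 (branches; this branch)]
6. <>~(~q | ~r), 1   [<>-rule on 2: fresh world 1, 0R1]
7. ~q | ~r, 1   [~<>-rule on 3 via 0R1]
8. ~r, 1   [|-rule on 7 (branches; this branch)]
9. ~(~q | ~r), 2   [<>-rule on 6: fresh world 2, 1R2]
10. q, 2   [~|-rule on 9]
11. r, 2   [~|-rule on 9]
12. ~q | ~r, 2   [~<>-rule on 3 via 0R2]
13. ~r, 2   [|-rule on 12 (branches; this branch)]
Accessibility: 0R0, 0R1, 0R2, 1R1, 1R2, 2R2
Branch closes: r and ~r both at 2.
Every branch closes (one shown): valid in S4, hence also in S5 (every theorem of S4 is a theorem of S5).
T-tableau for the negation ~(<><>~(~q | ~r) -> <>~(~q | ~r)):
1. ~(<><>~(~q | ~r) -> <>~(~q | ~r)), 0
2. <><>~(~q | ~r), 0   [~->-rule on 1]
3. ~<>~(~q | ~r), 0   [~->-rule on 1]
4. ~q | ~r, 0   [~<>-rule on 3 via 0R0]
5. ~r, 0   [|-rule on 4 (branches; this branch)]
6. <>~(~q | ~r), 1   [<>-rule on 2: fresh world 1, 0R1]
7. ~q | ~r, 1   [~<>-rule on 3 via 0R1]
8. ~r, 1   [|-rule on 7 (branches; this branch)]
9. ~(~q | ~r), 2   [<>-rule on 6: fresh world 2, 1R2]
10. q, 2   [~|-rule on 9]
11. r, 2   [~|-rule on 9]
Accessibility: 0R0, 0R1, 1R1, 1R2, 2R2
Complete open branch: countermodel on a T-frame, so not valid in T, nor in K (the same frame is also a K-frame).

S4, S5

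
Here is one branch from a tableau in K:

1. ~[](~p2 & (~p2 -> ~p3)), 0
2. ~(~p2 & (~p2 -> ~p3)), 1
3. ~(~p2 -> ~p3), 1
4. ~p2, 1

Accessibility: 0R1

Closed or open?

No, open

There is no literal clash: for every atom and world, at most one sign appears.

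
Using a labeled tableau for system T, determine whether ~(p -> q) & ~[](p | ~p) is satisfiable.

1. ~(p -> q) & ~[](p | ~p), 0
2. ~(p -> q), 0
3. ~[](p | ~p), 0
4. p, 0
5. ~q, 0
6. ~(p | ~p), 1
7. ~p, 1
8. p, 1
Accessibility: 0R0, 0R1, 1R1
Branch closes: p and ~p both at 1.
Every branch closes; the branch above is one of them.

Unsatisfiable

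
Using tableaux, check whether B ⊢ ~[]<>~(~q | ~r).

No, not valid

Tableau for the negation []<>~(~q | ~r):
1. []<>~(~q | ~r), u
2. <>~(~q | ~r), u
3. ~(~q | ~r), v
4. q, v
5. r, v
6. <>~(~q | ~r), v
7. ~(~q | ~r), w
8. q, w
9. r, w
Accessibility: uRu, uRv, vRu, vRv, vRw, wRv, wRw
The negation has an open branch (countermodel exists).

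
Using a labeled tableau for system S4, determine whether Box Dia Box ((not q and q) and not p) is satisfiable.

Unsatisfiable

1. Box Dia Box ((not q and q) and not p), u
2. Dia Box ((not q and q) and not p), u
3. Box ((not q and q) and not p), v
4. Dia Box ((not q and q) and not p), v
5. (not q and q) and not p, v
6. not q and q, v
7. not p, v
8. not q, v
9. q, v
Accessibility: uRu, uRv, vRv
Branch closes: q and not q both at v.
All branches of the tableau close; one closing branch shown above.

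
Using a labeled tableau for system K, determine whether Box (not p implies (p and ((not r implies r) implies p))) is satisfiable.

1. Box (not p implies (p and ((not r implies r) implies p))), w0

Satisfiable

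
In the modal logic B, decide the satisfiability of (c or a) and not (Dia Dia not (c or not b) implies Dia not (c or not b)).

Satisfiable

1. (c or a) and not (Dia Dia not (c or not b) implies Dia not (c or not b)), 0
2. c or a, 0   [and-rule on 1]
3. not (Dia Dia not (c or not b) implies Dia not (c or not b)), 0   [and-rule on 1]
4. Dia Dia not (c or not b), 0   [neg-implies-rule on 3]
5. not Dia not (c or not b), 0   [neg-implies-rule on 3]
6. c or not b, 0   [neg-Dia-rule on 5 via 0R0]
7. a, 0   [or-rule on 2 (branches; this branch)]
8. not b, 0   [or-rule on 6 (branches; this branch)]
9. Dia not (c or not b), 1   [Dia-rule on 4: fresh world 1, 0R1]
10. c or not b, 1   [neg-Dia-rule on 5 via 0R1]
11. not b, 1   [or-rule on 10 (branches; this branch)]
12. not (c or not b), 2   [Dia-rule on 9: fresh world 2, 1R2]
13. not c, 2   [neg-or-rule on 12]
14. b, 2   [neg-or-rule on 12]
Accessibility: 0R0, 0R1, 1R0, 1R1, 1R2, 2R1, 2R2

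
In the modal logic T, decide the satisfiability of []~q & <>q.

1. []~q & <>q, 0
2. []~q, 0   [&-rule on 1]
3. <>q, 0   [&-rule on 1]
4. ~q, 0   [[]-rule on 2 via 0R0]
5. q, 1   [<>-rule on 3: fresh world 1, 0R1]
6. ~q, 1   [[]-rule on 2 via 0R1]
Accessibility: 0R0, 0R1, 1R1
Branch closes: q and ~q both at 1.
(One branch shown.) All branches close.

Unsatisfiable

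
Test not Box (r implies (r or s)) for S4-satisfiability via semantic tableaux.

Unsatisfiable

1. not Box (r implies (r or s)), 0
2. not (r implies (r or s)), 1   [neg-Box-rule on 1: fresh world 1, 0R1]
3. r, 1   [neg-implies-rule on 2]
4. not (r or s), 1   [neg-implies-rule on 2]
5. not r, 1   [neg-or-rule on 4]
6. not s, 1   [neg-or-rule on 4]
Accessibility: 0R0, 0R1, 1R1
Branch closes: r and not r both at 1.
(One branch shown.) All branches close.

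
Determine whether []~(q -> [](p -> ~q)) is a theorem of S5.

No, not valid

Tableau for the negation ~[]~(q -> [](p -> ~q)):
1. ~[]~(q -> [](p -> ~q)), w0
2. q -> [](p -> ~q), w1
3. [](p -> ~q), w1
4. p -> ~q, w0
5. p -> ~q, w1
6. ~q, w0
7. ~q, w1
Accessibility: w0Rw0, w0Rw1, w1Rw0, w1Rw1
The negation has an open branch (countermodel exists).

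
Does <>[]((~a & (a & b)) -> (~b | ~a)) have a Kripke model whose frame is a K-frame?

Satisfiable (open branch found)

1. <>[]((~a & (a & b)) -> (~b | ~a)), w0
2. []((~a & (a & b)) -> (~b | ~a)), w1
Accessibility: w0Rw1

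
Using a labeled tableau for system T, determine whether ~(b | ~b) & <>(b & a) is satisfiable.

Unsatisfiable

1. ~(b | ~b) & <>(b & a), w0
2. ~(b | ~b), w0
3. <>(b & a), w0
4. ~b, w0
5. b, w0
Accessibility: w0Rw0
Branch closes: b and ~b both at w0.
All branches of the tableau close; one closing branch shown above.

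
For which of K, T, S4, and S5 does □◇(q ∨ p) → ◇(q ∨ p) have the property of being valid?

K-tableau for the negation ¬(□◇(q ∨ p) → ◇(q ∨ p)):
1. ¬(□◇(q ∨ p) → ◇(q ∨ p)), u
2. □◇(q ∨ p), u
3. ¬◇(q ∨ p), u
Complete open branch: countermodel on a K-frame, so not valid in K.
T-tableau for the negation ¬(□◇(q ∨ p) → ◇(q ∨ p)):
1. ¬(□◇(q ∨ p) → ◇(q ∨ p)), u
2. □◇(q ∨ p), u
3. ¬◇(q ∨ p), u
4. ◇(q ∨ p), u
5. ¬(q ∨ p), u
6. ¬q, u
7. ¬p, u
8. q ∨ p, v
9. ◇(q ∨ p), v
10. ¬(q ∨ p), v
11. ¬q, v
12. ¬p, v
13. p, v
Accessibility: uRu, uRv, vRv
Branch closes: p and ¬p both at v.
Every branch closes (one shown): valid in T, hence also in S4, S5 (every theorem of T is a theorem of S4 and S5).

T, S4, S5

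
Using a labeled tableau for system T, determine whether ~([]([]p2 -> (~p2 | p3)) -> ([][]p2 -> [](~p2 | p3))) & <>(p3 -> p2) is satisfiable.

No, unsatisfiable

1. ~([]([]p2 -> (~p2 | p3)) -> ([][]p2 -> [](~p2 | p3))) & <>(p3 -> p2), u
2. ~([]([]p2 -> (~p2 | p3)) -> ([][]p2 -> [](~p2 | p3))), u   [&-rule on 1]
3. <>(p3 -> p2), u   [&-rule on 1]
4. []([]p2 -> (~p2 | p3)), u   [~->-rule on 2]
5. ~([][]p2 -> [](~p2 | p3)), u   [~->-rule on 2]
6. [][]p2, u   [~->-rule on 5]
7. ~[](~p2 | p3), u   [~->-rule on 5]
8. []p2 -> (~p2 | p3), u   [[]-rule on 4 via uRu]
9. []p2, u   [[]-rule on 6 via uRu]
10. p2, u   [[]-rule on 9 via uRu]
11. ~[]p2, u   [->-rule on 8 (branches; this branch)]
12. p3 -> p2, v   [<>-rule on 3: fresh world v, uRv]
13. []p2 -> (~p2 | p3), v   [[]-rule on 4 via uRv]
14. []p2, v   [[]-rule on 6 via uRv]
15. p2, v   [[]-rule on 9 via uRv]
16. ~p2 | p3, v   [->-rule on 13 (branches; this branch)]
17. p3, v   [|-rule on 16 (branches; this branch)]
18. ~(~p2 | p3), w   [~[]-rule on 7: fresh world w, uRw]
19. p2, w   [~|-rule on 18]
20. ~p3, w   [~|-rule on 18]
21. []p2 -> (~p2 | p3), w   [[]-rule on 4 via uRw]
22. []p2, w   [[]-rule on 6 via uRw]
23. ~[]p2, w   [->-rule on 21 (branches; this branch)]
24. ~p2, x   [~[]-rule on 11: fresh world x, uRx]
25. []p2 -> (~p2 | p3), x   [[]-rule on 4 via uRx]
26. []p2, x   [[]-rule on 6 via uRx]
27. p2, x   [[]-rule on 9 via uRx]
Accessibility: uRu, uRv, uRw, uRx, vRv, wRw, xRx
Branch closes: p2 and ~p2 both at x.
Every branch closes; the branch above is one of them.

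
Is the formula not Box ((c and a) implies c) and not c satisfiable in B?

1. not Box ((c and a) implies c) and not c, w0
2. not Box ((c and a) implies c), w0   [and-rule on 1]
3. not c, w0   [and-rule on 1]
4. not ((c and a) implies c), w1   [neg-Box-rule on 2: fresh world w1, w0Rw1]
5. c and a, w1   [neg-implies-rule on 4]
6. not c, w1   [neg-implies-rule on 4]
7. c, w1   [and-rule on 5]
8. a, w1   [and-rule on 5]
Accessibility: w0Rw0, w0Rw1, w1Rw0, w1Rw1
Branch closes: c and not c both at w1.
(One branch shown.) All branches close.

Unsatisfiable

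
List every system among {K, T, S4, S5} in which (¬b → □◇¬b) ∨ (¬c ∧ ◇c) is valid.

S4-tableau for the negation ¬((¬b → □◇¬b) ∨ (¬c ∧ ◇c)):
1. ¬((¬b → □◇¬b) ∨ (¬c ∧ ◇c)), 0
2. ¬(¬b → □◇¬b), 0
3. ¬(¬c ∧ ◇c), 0
4. ¬b, 0
5. ¬□◇¬b, 0
6. ¬◇c, 0
7. ¬c, 0
8. ¬◇¬b, 1
9. ¬c, 1
10. b, 1
Accessibility: 0R0, 0R1, 1R1
Complete open branch: countermodel on an S4-frame, so not valid in S4, nor in K, T (the same frame is also a K-frame and a T-frame).
S5-tableau for the negation ¬((¬b → □◇¬b) ∨ (¬c ∧ ◇c)):
1. ¬((¬b → □◇¬b) ∨ (¬c ∧ ◇c)), 0
2. ¬(¬b → □◇¬b), 0
3. ¬(¬c ∧ ◇c), 0
4. ¬b, 0
5. ¬□◇¬b, 0
6. ¬◇c, 0
7. ¬c, 0
8. ¬◇¬b, 1
9. ¬c, 1
10. b, 0
Accessibility: 0R0, 0R1, 1R0, 1R1
Branch closes: b and ¬b both at 0.
Every branch closes (one shown): valid in S5.

S5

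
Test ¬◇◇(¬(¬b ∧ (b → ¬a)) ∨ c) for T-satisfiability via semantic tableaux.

1. ¬◇◇(¬(¬b ∧ (b → ¬a)) ∨ c), u
2. ¬◇(¬(¬b ∧ (b → ¬a)) ∨ c), u
3. ¬(¬(¬b ∧ (b → ¬a)) ∨ c), u
4. ¬b ∧ (b → ¬a), u
5. ¬c, u
6. ¬b, u
7. b → ¬a, u
8. ¬a, u
Accessibility: uRu

Satisfiable (open branch found)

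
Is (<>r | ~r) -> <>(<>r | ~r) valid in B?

Tableau for the negation ~((<>r | ~r) -> <>(<>r | ~r)):
1. ~((<>r | ~r) -> <>(<>r | ~r)), w0
2. <>r | ~r, w0
3. ~<>(<>r | ~r), w0
4. ~(<>r | ~r), w0
5. ~<>r, w0
6. r, w0
7. ~r, w0
Accessibility: w0Rw0
Branch closes: r and ~r both at w0.
All branches of the negation close; one closing branch shown above.

Valid in B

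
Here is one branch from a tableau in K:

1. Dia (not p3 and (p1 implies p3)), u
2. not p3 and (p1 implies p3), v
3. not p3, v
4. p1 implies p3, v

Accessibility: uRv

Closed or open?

Open

No world carries both an atom and its negation.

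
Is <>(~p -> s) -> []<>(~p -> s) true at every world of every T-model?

Not valid

Tableau for the negation ~(<>(~p -> s) -> []<>(~p -> s)):
1. ~(<>(~p -> s) -> []<>(~p -> s)), w0
2. <>(~p -> s), w0
3. ~[]<>(~p -> s), w0
4. ~p -> s, w1
5. s, w1
6. ~<>(~p -> s), w2
7. ~(~p -> s), w2
8. ~p, w2
9. ~s, w2
Accessibility: w0Rw0, w0Rw1, w0Rw2, w1Rw1, w2Rw2
The negation has an open branch (countermodel exists).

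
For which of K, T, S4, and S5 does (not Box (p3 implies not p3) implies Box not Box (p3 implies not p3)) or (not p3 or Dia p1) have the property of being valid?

S5-tableau for the negation not ((not Box (p3 implies not p3) implies Box not Box (p3 implies not p3)) or (not p3 or Dia p1)):
1. not ((not Box (p3 implies not p3) implies Box not Box (p3 implies not p3)) or (not p3 or Dia p1)), w0
2. not (not Box (p3 implies not p3) implies Box not Box (p3 implies not p3)), w0
3. not (not p3 or Dia p1), w0
4. not Box (p3 implies not p3), w0
5. not Box not Box (p3 implies not p3), w0
6. p3, w0
7. not Dia p1, w0
8. not p1, w0
9. not (p3 implies not p3), w1
10. p3, w1
11. not p1, w1
12. Box (p3 implies not p3), w2
13. not p1, w2
14. p3 implies not p3, w0
15. p3 implies not p3, w1
16. p3 implies not p3, w2
17. not p3, w0
Accessibility: w0Rw0, w0Rw1, w0Rw2, w1Rw0, w1Rw1, w1Rw2, w2Rw0, w2Rw1, w2Rw2
Branch closes: p3 and not p3 both at w0.
Every branch closes (one shown): valid in S5.
S4-tableau for the negation not ((not Box (p3 implies not p3) implies Box not Box (p3 implies not p3)) or (not p3 or Dia p1)):
1. not ((not Box (p3 implies not p3) implies Box not Box (p3 implies not p3)) or (not p3 or Dia p1)), w0
2. not (not Box (p3 implies not p3) implies Box not Box (p3 implies not p3)), w0
3. not (not p3 or Dia p1), w0
4. not Box (p3 implies not p3), w0
5. not Box not Box (p3 implies not p3), w0
6. p3, w0
7. not Dia p1, w0
8. not p1, w0
9. not (p3 implies not p3), w1
10. p3, w1
11. not p1, w1
12. Box (p3 implies not p3), w2
13. not p1, w2
14. p3 implies not p3, w2
15. not p3, w2
Accessibility: w0Rw0, w0Rw1, w0Rw2, w1Rw1, w2Rw2
Complete open branch: countermodel on an S4-frame, so not valid in S4, nor in K, T (the same frame is also a K-frame and a T-frame).

S5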